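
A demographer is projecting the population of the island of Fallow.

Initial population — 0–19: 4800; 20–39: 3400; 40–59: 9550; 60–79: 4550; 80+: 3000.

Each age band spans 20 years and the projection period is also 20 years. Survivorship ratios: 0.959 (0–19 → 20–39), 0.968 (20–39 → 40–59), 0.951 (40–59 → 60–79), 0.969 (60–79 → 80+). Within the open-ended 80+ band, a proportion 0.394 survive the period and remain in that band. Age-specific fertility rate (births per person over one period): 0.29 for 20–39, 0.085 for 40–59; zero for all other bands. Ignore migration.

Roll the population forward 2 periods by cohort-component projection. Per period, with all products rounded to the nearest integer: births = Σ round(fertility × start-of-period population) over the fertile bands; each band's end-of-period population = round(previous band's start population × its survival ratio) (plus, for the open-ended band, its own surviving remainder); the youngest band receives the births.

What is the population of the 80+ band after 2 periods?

Period 1:
Births: 3400 * 0.29 = 986 ; 9550 * 0.085 = 812 — total 1798
20–39: 4800 * 0.959 = 4603
40–59: 3400 * 0.968 = 3291
60–79: 9550 * 0.951 = 9082
80+: 4550 * 0.969 + 3000 * 0.394 = 4409 + 1182 = 5591
Giving 1798 / 4603 / 3291 / 9082 / 5591.
Period 2:
Births: 4603 * 0.29 = 1335 ; 3291 * 0.085 = 280 — total 1615
20–39: 1798 * 0.959 = 1724
40–59: 4603 * 0.968 = 4456
60–79: 3291 * 0.951 = 3130
80+: 9082 * 0.969 + 5591 * 0.394 = 8800 + 2203 = 11003
Giving 1615 / 1724 / 4456 / 3130 / 11003.

11003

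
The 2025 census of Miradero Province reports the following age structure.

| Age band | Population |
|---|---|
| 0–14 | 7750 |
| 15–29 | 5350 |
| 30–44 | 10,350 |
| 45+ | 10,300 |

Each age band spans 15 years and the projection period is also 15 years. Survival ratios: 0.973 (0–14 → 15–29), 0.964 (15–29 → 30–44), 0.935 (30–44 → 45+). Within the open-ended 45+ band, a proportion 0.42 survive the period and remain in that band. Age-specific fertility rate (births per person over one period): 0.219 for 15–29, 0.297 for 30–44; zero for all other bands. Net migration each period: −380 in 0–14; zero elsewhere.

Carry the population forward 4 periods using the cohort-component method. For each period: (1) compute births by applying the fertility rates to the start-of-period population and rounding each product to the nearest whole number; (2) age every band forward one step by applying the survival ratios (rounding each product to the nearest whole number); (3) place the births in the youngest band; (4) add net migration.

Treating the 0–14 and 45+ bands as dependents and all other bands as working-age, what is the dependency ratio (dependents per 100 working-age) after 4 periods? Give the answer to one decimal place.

Call the groups 1 to 4, youngest first.
Period 1:
Births: 5350 * 0.219 = 1172, 10350 * 0.297 = 3074 → 4246
Group 2: 7750 * 0.973 = 7541
Group 3: 5350 * 0.964 = 5157
Group 4: 10350 * 0.935 + 10300 * 0.42 = 9677 + 4326 = 14003
Net migration: Group 1 − 380 → 3866
→ [3866, 7541, 5157, 14003]
Period 2:
Births: 7541 * 0.219 = 1651, 5157 * 0.297 = 1532 → 3183
Group 2: 3866 * 0.973 = 3762
Group 3: 7541 * 0.964 = 7270
Group 4: 5157 * 0.935 + 14003 * 0.42 = 4822 + 5881 = 10703
Net migration: Group 1 − 380 → 2803
→ [2803, 3762, 7270, 10703]
Period 3:
Births: 3762 * 0.219 = 824, 7270 * 0.297 = 2159 → 2983
Group 2: 2803 * 0.973 = 2727
Group 3: 3762 * 0.964 = 3627
Group 4: 7270 * 0.935 + 10703 * 0.42 = 6797 + 4495 = 11292
Net migration: Group 1 − 380 → 2603
→ [2603, 2727, 3627, 11292]
Period 4:
Births: 2727 * 0.219 = 597, 3627 * 0.297 = 1077 → 1674
Group 2: 2603 * 0.973 = 2533
Group 3: 2727 * 0.964 = 2629
Group 4: 3627 * 0.935 + 11292 * 0.42 = 3391 + 4743 = 8134
Net migration: Group 1 − 380 → 1294
→ [1294, 2533, 2629, 8134]
Dependents (band 0–14 + band 45+) = 1294 + 8134 = 9428; working-age = 5162; ratio = 9428/5162 × 100 = 182.6

182.6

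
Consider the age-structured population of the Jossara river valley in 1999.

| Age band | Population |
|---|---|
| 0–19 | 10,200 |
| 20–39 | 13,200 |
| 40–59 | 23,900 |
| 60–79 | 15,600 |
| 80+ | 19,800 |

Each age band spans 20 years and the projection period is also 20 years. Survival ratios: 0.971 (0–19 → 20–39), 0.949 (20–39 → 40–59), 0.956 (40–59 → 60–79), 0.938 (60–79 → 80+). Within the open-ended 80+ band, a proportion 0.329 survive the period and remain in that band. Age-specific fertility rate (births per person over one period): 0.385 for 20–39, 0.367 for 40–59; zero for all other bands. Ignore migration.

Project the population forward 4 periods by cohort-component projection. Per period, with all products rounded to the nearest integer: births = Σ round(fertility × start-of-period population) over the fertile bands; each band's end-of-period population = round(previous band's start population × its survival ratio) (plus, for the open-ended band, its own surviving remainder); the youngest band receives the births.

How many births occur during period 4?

7829

Period 1:
Births: 13200 × 0.385 = 5082, 23900 × 0.367 = 8771 — total 13853
20–39: 10200 × 0.971 = 9904
40–59: 13200 × 0.949 = 12527
60–79: 23900 × 0.956 = 22848
80+: 15600 × 0.938 + 19800 × 0.329 = 14633 + 6514 = 21147
End of period: [13853, 9904, 12527, 22848, 21147]
Period 2:
Births: 9904 × 0.385 = 3813, 12527 × 0.367 = 4597 — total 8410
20–39: 13853 × 0.971 = 13451
40–59: 9904 × 0.949 = 9399
60–79: 12527 × 0.956 = 11976
80+: 22848 × 0.938 + 21147 × 0.329 = 21431 + 6957 = 28388
End of period: [8410, 13451, 9399, 11976, 28388]
Period 3:
Births: 13451 × 0.385 = 5179, 9399 × 0.367 = 3449 — total 8628
20–39: 8410 × 0.971 = 8166
40–59: 13451 × 0.949 = 12765
60–79: 9399 × 0.956 = 8985
80+: 11976 × 0.938 + 28388 × 0.329 = 11233 + 9340 = 20573
End of period: [8628, 8166, 12765, 8985, 20573]
Period 4:
Births: 8166 × 0.385 = 3144, 12765 × 0.367 = 4685 — total 7829
20–39: 8628 × 0.971 = 8378
40–59: 8166 × 0.949 = 7750
60–79: 12765 × 0.956 = 12203
80+: 8985 × 0.938 + 20573 × 0.329 = 8428 + 6769 = 15197
End of period: [7829, 8378, 7750, 12203, 15197]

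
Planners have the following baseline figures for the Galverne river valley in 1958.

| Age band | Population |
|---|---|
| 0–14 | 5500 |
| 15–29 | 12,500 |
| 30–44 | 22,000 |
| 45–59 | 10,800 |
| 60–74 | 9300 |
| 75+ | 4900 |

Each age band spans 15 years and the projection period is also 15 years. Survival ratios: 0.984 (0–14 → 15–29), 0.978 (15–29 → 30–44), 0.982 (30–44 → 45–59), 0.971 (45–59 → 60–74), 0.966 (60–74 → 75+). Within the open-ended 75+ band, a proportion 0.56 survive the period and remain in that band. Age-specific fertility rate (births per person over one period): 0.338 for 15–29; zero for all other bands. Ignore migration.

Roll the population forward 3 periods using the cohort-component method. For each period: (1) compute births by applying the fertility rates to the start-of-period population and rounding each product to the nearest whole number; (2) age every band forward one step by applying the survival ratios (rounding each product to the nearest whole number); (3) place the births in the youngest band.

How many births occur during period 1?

Period 1.
Births: 12500 * 0.338 = 4225
15–29: 5500 * 0.984 = 5412
30–44: 12500 * 0.978 = 12225
45–59: 22000 * 0.982 = 21604
60–74: 10800 * 0.971 = 10487
75+: 9300 * 0.966 + 4900 * 0.56 = 8984 + 2744 = 11728
End of period: [4225, 5412, 12225, 21604, 10487, 11728]

4225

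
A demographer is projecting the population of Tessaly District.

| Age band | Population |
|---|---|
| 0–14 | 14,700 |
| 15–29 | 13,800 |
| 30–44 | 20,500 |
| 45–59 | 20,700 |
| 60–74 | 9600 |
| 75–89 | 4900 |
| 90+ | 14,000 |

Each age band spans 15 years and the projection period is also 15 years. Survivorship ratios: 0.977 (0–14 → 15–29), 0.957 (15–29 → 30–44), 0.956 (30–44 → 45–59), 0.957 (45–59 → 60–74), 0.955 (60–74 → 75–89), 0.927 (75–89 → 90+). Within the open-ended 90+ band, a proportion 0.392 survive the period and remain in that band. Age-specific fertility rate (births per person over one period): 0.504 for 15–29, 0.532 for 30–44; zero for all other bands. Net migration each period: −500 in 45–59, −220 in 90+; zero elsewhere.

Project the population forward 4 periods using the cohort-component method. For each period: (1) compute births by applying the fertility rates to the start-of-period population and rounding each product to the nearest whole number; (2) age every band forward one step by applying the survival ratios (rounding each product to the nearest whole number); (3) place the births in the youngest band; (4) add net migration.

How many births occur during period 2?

[period 1]
Births: 13800 × 0.504 = 6955  |  20500 × 0.532 = 10906 ⇒ total 17861
15–29: 14700 × 0.977 = 14362
30–44: 13800 × 0.957 = 13207
45–59: 20500 × 0.956 = 19598
60–74: 20700 × 0.957 = 19810
75–89: 9600 × 0.955 = 9168
90+: 4900 × 0.927 + 14000 × 0.392 = 4542 + 5488 = 10030
Net migration: 45–59 − 500 → 19098; 90+ − 220 → 9810
Population now: 0–14=17861, 15–29=14362, 30–44=13207, 45–59=19098, 60–74=19810, 75–89=9168, 90+=9810
[period 2]
Births: 14362 × 0.504 = 7238  |  13207 × 0.532 = 7026 ⇒ total 14264
15–29: 17861 × 0.977 = 17450
30–44: 14362 × 0.957 = 13744
45–59: 13207 × 0.956 = 12626
60–74: 19098 × 0.957 = 18277
75–89: 19810 × 0.955 = 18919
90+: 9168 × 0.927 + 9810 × 0.392 = 8499 + 3846 = 12345
Net migration: 45–59 − 500 → 12126; 90+ − 220 → 12125
Population now: 0–14=14264, 15–29=17450, 30–44=13744, 45–59=12126, 60–74=18277, 75–89=18919, 90+=12125

14264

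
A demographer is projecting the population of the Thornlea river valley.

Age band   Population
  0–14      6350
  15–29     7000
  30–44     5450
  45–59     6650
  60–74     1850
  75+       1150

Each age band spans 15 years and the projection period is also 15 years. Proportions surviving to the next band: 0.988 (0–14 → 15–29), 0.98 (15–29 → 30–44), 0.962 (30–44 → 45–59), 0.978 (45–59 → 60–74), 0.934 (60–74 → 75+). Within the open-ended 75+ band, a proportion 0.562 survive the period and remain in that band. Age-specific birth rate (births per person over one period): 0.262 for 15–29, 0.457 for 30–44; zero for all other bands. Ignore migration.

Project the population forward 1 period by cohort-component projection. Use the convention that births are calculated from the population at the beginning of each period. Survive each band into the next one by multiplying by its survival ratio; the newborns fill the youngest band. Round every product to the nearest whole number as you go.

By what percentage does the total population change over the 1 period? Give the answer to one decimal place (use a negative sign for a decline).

— Period 1 —
Births: 7000 × 0.262 = 1834  |  5450 × 0.457 = 2491 — total 4325
15–29: 6350 × 0.988 = 6274
30–44: 7000 × 0.98 = 6860
45–59: 5450 × 0.962 = 5243
60–74: 6650 × 0.978 = 6504
75+: 1850 × 0.934 + 1150 × 0.562 = 1728 + 646 = 2374
Giving 4325 / 6274 / 6860 / 5243 / 6504 / 2374.
Total: 28450 → 31580; change = 3130; percentage change = 11.0%

11.0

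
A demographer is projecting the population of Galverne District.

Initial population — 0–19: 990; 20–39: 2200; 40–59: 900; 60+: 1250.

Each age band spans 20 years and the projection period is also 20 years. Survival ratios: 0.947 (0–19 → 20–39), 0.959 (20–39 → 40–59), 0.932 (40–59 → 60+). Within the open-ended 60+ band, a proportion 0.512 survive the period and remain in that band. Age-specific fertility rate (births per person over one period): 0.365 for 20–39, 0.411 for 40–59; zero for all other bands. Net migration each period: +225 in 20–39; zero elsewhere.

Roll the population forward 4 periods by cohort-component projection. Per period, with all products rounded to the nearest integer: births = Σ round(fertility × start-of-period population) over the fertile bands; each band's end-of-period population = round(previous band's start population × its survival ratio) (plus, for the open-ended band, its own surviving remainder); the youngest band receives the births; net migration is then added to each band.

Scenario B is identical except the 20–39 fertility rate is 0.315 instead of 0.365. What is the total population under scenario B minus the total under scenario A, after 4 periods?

(Bands numbered youngest = 1 to oldest = 4.)
Period 1:
Births: 2200 × 0.365 = 803 ; 900 × 0.411 = 370 → total 1173
Band 2: 990 × 0.947 = 938
Band 3: 2200 × 0.959 = 2110
Band 4: 900 × 0.932 + 1250 × 0.512 = 839 + 640 = 1479
Net migration: Band 2 + 225 → 1163
End of period: [1173, 1163, 2110, 1479]
Period 2:
Births: 1163 × 0.365 = 424 ; 2110 × 0.411 = 867 → total 1291
Band 2: 1173 × 0.947 = 1111
Band 3: 1163 × 0.959 = 1115
Band 4: 2110 × 0.932 + 1479 × 0.512 = 1967 + 757 = 2724
Net migration: Band 2 + 225 → 1336
End of period: [1291, 1336, 1115, 2724]
Period 3:
Births: 1336 × 0.365 = 488 ; 1115 × 0.411 = 458 → total 946
Band 2: 1291 × 0.947 = 1223
Band 3: 1336 × 0.959 = 1281
Band 4: 1115 × 0.932 + 2724 × 0.512 = 1039 + 1395 = 2434
Net migration: Band 2 + 225 → 1448
End of period: [946, 1448, 1281, 2434]
Period 4:
Births: 1448 × 0.365 = 529 ; 1281 × 0.411 = 526 → total 1055
Band 2: 946 × 0.947 = 896
Band 3: 1448 × 0.959 = 1389
Band 4: 1281 × 0.932 + 2434 × 0.512 = 1194 + 1246 = 2440
Net migration: Band 2 + 225 → 1121
End of period: [1055, 1121, 1389, 2440]
Scenario A total after 4 periods: 6005
Scenario B projection —
Period 1:
Births: 2200 × 0.315 = 693 ; 900 × 0.411 = 370 → total 1063
Band 2: 990 × 0.947 = 938
Band 3: 2200 × 0.959 = 2110
Band 4: 900 × 0.932 + 1250 × 0.512 = 839 + 640 = 1479
Net migration: Band 2 + 225 → 1163
End of period: [1063, 1163, 2110, 1479]
Period 2:
Births: 1163 × 0.315 = 366 ; 2110 × 0.411 = 867 → total 1233
Band 2: 1063 × 0.947 = 1007
Band 3: 1163 × 0.959 = 1115
Band 4: 2110 × 0.932 + 1479 × 0.512 = 1967 + 757 = 2724
Net migration: Band 2 + 225 → 1232
End of period: [1233, 1232, 1115, 2724]
Period 3:
Births: 1232 × 0.315 = 388 ; 1115 × 0.411 = 458 → total 846
Band 2: 1233 × 0.947 = 1168
Band 3: 1232 × 0.959 = 1181
Band 4: 1115 × 0.932 + 2724 × 0.512 = 1039 + 1395 = 2434
Net migration: Band 2 + 225 → 1393
End of period: [846, 1393, 1181, 2434]
Period 4:
Births: 1393 × 0.315 = 439 ; 1181 × 0.411 = 485 → total 924
Band 2: 846 × 0.947 = 801
Band 3: 1393 × 0.959 = 1336
Band 4: 1181 × 0.932 + 2434 × 0.512 = 1101 + 1246 = 2347
Net migration: Band 2 + 225 → 1026
End of period: [924, 1026, 1336, 2347]
Scenario B total after 4 periods: 5633
Difference B − A = 5633 − 6005 = -372

-372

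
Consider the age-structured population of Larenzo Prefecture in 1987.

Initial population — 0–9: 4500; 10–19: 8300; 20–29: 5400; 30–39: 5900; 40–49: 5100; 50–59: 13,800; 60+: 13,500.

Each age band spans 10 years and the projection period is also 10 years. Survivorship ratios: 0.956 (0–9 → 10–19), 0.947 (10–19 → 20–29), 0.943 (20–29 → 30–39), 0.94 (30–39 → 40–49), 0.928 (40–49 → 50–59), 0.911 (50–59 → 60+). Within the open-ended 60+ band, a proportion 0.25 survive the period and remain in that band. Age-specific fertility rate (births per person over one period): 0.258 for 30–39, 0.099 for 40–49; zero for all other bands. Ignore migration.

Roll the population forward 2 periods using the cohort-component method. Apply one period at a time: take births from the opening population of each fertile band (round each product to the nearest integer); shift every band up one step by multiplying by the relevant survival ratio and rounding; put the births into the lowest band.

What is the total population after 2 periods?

33519

Period 1:
Births: 5900 × 0.258 = 1522, 5100 × 0.099 = 505 — total 2027
10–19: 4500 × 0.956 = 4302
20–29: 8300 × 0.947 = 7860
30–39: 5400 × 0.943 = 5092
40–49: 5900 × 0.94 = 5546
50–59: 5100 × 0.928 = 4733
60+: 13800 × 0.911 + 13500 × 0.25 = 12572 + 3375 = 15947
Population now: 0–9=2027, 10–19=4302, 20–29=7860, 30–39=5092, 40–49=5546, 50–59=4733, 60+=15947
Period 2:
Births: 5092 × 0.258 = 1314, 5546 × 0.099 = 549 — total 1863
10–19: 2027 × 0.956 = 1938
20–29: 4302 × 0.947 = 4074
30–39: 7860 × 0.943 = 7412
40–49: 5092 × 0.94 = 4786
50–59: 5546 × 0.928 = 5147
60+: 4733 × 0.911 + 15947 × 0.25 = 4312 + 3987 = 8299
Population now: 0–9=1863, 10–19=1938, 20–29=4074, 30–39=7412, 40–49=4786, 50–59=5147, 60+=8299
Total after period 2: 1863 + 1938 + 4074 + 7412 + 4786 + 5147 + 8299 = 33519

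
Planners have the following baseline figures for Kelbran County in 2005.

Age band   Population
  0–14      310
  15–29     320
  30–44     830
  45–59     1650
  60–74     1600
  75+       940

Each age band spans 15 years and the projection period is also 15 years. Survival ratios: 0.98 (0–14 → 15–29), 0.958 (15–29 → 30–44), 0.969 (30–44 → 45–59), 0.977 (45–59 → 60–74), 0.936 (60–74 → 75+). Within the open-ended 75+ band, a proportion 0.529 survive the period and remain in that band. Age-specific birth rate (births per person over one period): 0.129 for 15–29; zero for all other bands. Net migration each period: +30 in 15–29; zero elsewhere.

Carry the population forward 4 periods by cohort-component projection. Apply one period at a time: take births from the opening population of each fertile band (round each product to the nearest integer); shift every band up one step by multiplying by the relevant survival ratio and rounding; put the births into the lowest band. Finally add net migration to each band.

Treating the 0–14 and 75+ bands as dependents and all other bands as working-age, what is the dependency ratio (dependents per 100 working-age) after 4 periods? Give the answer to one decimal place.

— Period 1 —
Births: 320 × 0.129 = 41
15–29: 310 × 0.98 = 304
30–44: 320 × 0.958 = 307
45–59: 830 × 0.969 = 804
60–74: 1650 × 0.977 = 1612
75+: 1600 × 0.936 + 940 × 0.529 = 1498 + 497 = 1995
Net migration: 15–29 + 30 → 334
Giving 41 / 334 / 307 / 804 / 1612 / 1995.
— Period 2 —
Births: 334 × 0.129 = 43
15–29: 41 × 0.98 = 40
30–44: 334 × 0.958 = 320
45–59: 307 × 0.969 = 297
60–74: 804 × 0.977 = 786
75+: 1612 × 0.936 + 1995 × 0.529 = 1509 + 1055 = 2564
Net migration: 15–29 + 30 → 70
Giving 43 / 70 / 320 / 297 / 786 / 2564.
— Period 3 —
Births: 70 × 0.129 = 9
15–29: 43 × 0.98 = 42
30–44: 70 × 0.958 = 67
45–59: 320 × 0.969 = 310
60–74: 297 × 0.977 = 290
75+: 786 × 0.936 + 2564 × 0.529 = 736 + 1356 = 2092
Net migration: 15–29 + 30 → 72
Giving 9 / 72 / 67 / 310 / 290 / 2092.
— Period 4 —
Births: 72 × 0.129 = 9
15–29: 9 × 0.98 = 9
30–44: 72 × 0.958 = 69
45–59: 67 × 0.969 = 65
60–74: 310 × 0.977 = 303
75+: 290 × 0.936 + 2092 × 0.529 = 271 + 1107 = 1378
Net migration: 15–29 + 30 → 39
Giving 9 / 39 / 69 / 65 / 303 / 1378.
Dependents (band 0–14 + band 75+) = 9 + 1378 = 1387; working-age = 476; ratio = 1387/476 × 100 = 291.4

291.4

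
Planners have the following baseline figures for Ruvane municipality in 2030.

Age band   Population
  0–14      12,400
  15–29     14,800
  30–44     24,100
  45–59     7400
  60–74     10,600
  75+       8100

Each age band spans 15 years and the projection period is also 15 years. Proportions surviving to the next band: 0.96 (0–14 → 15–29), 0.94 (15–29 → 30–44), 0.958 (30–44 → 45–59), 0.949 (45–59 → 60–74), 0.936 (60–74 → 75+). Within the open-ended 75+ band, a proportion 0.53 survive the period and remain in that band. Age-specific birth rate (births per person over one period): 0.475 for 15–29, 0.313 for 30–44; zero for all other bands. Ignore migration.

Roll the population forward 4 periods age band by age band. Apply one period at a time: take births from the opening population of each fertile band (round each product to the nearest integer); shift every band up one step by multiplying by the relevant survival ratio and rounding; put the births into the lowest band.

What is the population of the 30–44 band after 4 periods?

Numbering the groups 1..6 from youngest to oldest:
After projecting period 1:
Births: 14800 × 0.475 = 7030, 24100 × 0.313 = 7543 ⇒ total 14573
Group 2: 12400 × 0.96 = 11904
Group 3: 14800 × 0.94 = 13912
Group 4: 24100 × 0.958 = 23088
Group 5: 7400 × 0.949 = 7023
Group 6: 10600 × 0.936 + 8100 × 0.53 = 9922 + 4293 = 14215
Giving 14573 / 11904 / 13912 / 23088 / 7023 / 14215.
After projecting period 2:
Births: 11904 × 0.475 = 5654, 13912 × 0.313 = 4354 ⇒ total 10008
Group 2: 14573 × 0.96 = 13990
Group 3: 11904 × 0.94 = 11190
Group 4: 13912 × 0.958 = 13328
Group 5: 23088 × 0.949 = 21911
Group 6: 7023 × 0.936 + 14215 × 0.53 = 6574 + 7534 = 14108
Giving 10008 / 13990 / 11190 / 13328 / 21911 / 14108.
After projecting period 3:
Births: 13990 × 0.475 = 6645, 11190 × 0.313 = 3502 ⇒ total 10147
Group 2: 10008 × 0.96 = 9608
Group 3: 13990 × 0.94 = 13151
Group 4: 11190 × 0.958 = 10720
Group 5: 13328 × 0.949 = 12648
Group 6: 21911 × 0.936 + 14108 × 0.53 = 20509 + 7477 = 27986
Giving 10147 / 9608 / 13151 / 10720 / 12648 / 27986.
After projecting period 4:
Births: 9608 × 0.475 = 4564, 13151 × 0.313 = 4116 ⇒ total 8680
Group 2: 10147 × 0.96 = 9741
Group 3: 9608 × 0.94 = 9032
Group 4: 13151 × 0.958 = 12599
Group 5: 10720 × 0.949 = 10173
Group 6: 12648 × 0.936 + 27986 × 0.53 = 11839 + 14833 = 26672
Giving 8680 / 9741 / 9032 / 12599 / 10173 / 26672.

9032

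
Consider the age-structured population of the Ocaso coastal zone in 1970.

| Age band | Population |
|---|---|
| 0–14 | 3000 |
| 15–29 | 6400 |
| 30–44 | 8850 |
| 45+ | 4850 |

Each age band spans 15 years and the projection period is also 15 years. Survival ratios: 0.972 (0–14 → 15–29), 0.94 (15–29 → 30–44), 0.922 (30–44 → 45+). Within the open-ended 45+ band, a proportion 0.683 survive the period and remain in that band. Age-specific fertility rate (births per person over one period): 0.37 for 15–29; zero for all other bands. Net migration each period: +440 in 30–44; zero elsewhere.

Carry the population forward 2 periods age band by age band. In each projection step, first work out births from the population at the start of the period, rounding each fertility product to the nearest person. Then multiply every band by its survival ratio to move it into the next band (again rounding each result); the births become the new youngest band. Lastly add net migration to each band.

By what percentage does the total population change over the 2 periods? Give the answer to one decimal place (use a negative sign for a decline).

-11.9

Let group 1 be 0–14 through group 4 = 45+.
After projecting period 1:
Births: 6400 × 0.37 = 2368
Group 2: 3000 × 0.972 = 2916
Group 3: 6400 × 0.94 = 6016
Group 4: 8850 × 0.922 + 4850 × 0.683 = 8160 + 3313 = 11473
Net migration: Group 3 + 440 → 6456
Population now: 0–14=2368, 15–29=2916, 30–44=6456, 45+=11473
After projecting period 2:
Births: 2916 × 0.37 = 1079
Group 2: 2368 × 0.972 = 2302
Group 3: 2916 × 0.94 = 2741
Group 4: 6456 × 0.922 + 11473 × 0.683 = 5952 + 7836 = 13788
Net migration: Group 3 + 440 → 3181
Population now: 0–14=1079, 15–29=2302, 30–44=3181, 45+=13788
Total: 23100 → 20350; change = -2750; percentage change = -11.9%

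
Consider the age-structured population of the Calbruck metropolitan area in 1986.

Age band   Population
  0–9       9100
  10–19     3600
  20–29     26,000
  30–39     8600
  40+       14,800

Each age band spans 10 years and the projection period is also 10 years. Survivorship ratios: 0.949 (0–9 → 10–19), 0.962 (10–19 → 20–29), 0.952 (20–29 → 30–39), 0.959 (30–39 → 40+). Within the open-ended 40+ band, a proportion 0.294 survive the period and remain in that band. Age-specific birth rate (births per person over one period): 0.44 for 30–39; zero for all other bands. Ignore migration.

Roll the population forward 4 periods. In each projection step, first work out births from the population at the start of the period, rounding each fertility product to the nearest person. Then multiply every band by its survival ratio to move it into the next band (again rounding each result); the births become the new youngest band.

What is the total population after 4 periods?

28976

Call the groups 1 to 5, youngest first.
— Period 1 —
Births: 8600 × 0.44 = 3784
Group 2: 9100 × 0.949 = 8636
Group 3: 3600 × 0.962 = 3463
Group 4: 26000 × 0.952 = 24752
Group 5: 8600 × 0.959 + 14800 × 0.294 = 8247 + 4351 = 12598
Giving 3784 / 8636 / 3463 / 24752 / 12598.
— Period 2 —
Births: 24752 × 0.44 = 10891
Group 2: 3784 × 0.949 = 3591
Group 3: 8636 × 0.962 = 8308
Group 4: 3463 × 0.952 = 3297
Group 5: 24752 × 0.959 + 12598 × 0.294 = 23737 + 3704 = 27441
Giving 10891 / 3591 / 8308 / 3297 / 27441.
— Period 3 —
Births: 3297 × 0.44 = 1451
Group 2: 10891 × 0.949 = 10336
Group 3: 3591 × 0.962 = 3455
Group 4: 8308 × 0.952 = 7909
Group 5: 3297 × 0.959 + 27441 × 0.294 = 3162 + 8068 = 11230
Giving 1451 / 10336 / 3455 / 7909 / 11230.
— Period 4 —
Births: 7909 × 0.44 = 3480
Group 2: 1451 × 0.949 = 1377
Group 3: 10336 × 0.962 = 9943
Group 4: 3455 × 0.952 = 3289
Group 5: 7909 × 0.959 + 11230 × 0.294 = 7585 + 3302 = 10887
Giving 3480 / 1377 / 9943 / 3289 / 10887.
Total after period 4: 3480 + 1377 + 9943 + 3289 + 10887 = 28976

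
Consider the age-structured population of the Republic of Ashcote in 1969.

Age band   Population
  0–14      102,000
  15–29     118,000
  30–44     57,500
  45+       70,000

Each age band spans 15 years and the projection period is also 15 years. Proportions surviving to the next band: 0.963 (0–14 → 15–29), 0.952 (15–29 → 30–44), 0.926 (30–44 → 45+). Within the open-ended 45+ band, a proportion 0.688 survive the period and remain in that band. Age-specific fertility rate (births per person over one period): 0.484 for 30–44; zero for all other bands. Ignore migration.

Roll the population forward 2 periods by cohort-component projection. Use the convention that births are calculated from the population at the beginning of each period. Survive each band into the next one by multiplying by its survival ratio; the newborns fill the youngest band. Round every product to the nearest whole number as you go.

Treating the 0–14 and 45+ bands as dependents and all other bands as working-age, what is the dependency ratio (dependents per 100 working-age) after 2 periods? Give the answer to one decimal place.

189.6

Period 1.
Births: 57500 × 0.484 = 27830
15–29: 102000 × 0.963 = 98226
30–44: 118000 × 0.952 = 112336
45+: 57500 × 0.926 + 70000 × 0.688 = 53245 + 48160 = 101405
Population now: 0–14=27830, 15–29=98226, 30–44=112336, 45+=101405
Period 2.
Births: 112336 × 0.484 = 54371
15–29: 27830 × 0.963 = 26800
30–44: 98226 × 0.952 = 93511
45+: 112336 × 0.926 + 101405 × 0.688 = 104023 + 69767 = 173790
Population now: 0–14=54371, 15–29=26800, 30–44=93511, 45+=173790
Dependents (band 0–14 + band 45+) = 54371 + 173790 = 228161; working-age = 120311; ratio = 228161/120311 × 100 = 189.6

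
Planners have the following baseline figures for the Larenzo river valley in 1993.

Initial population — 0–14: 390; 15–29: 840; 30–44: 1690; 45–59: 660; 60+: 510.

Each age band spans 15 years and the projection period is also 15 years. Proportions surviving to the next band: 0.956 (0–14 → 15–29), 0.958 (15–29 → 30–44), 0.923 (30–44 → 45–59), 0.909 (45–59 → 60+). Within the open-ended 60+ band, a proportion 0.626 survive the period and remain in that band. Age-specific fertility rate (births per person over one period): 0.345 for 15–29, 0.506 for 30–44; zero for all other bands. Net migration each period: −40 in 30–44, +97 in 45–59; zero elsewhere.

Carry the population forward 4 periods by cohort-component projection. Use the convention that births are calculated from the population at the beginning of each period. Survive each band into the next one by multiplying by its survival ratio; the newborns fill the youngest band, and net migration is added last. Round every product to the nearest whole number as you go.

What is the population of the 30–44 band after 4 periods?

Call the groups 1 to 5, youngest first.
[period 1]
Births: 840 * 0.345 = 290 ; 1690 * 0.506 = 855 ⇒ total 1145
Group 2: 390 * 0.956 = 373
Group 3: 840 * 0.958 = 805
Group 4: 1690 * 0.923 = 1560
Group 5: 660 * 0.909 + 510 * 0.626 = 600 + 319 = 919
Net migration: Group 3 − 40 → 765; Group 4 + 97 → 1657
→ [1145, 373, 765, 1657, 919]
[period 2]
Births: 373 * 0.345 = 129 ; 765 * 0.506 = 387 ⇒ total 516
Group 2: 1145 * 0.956 = 1095
Group 3: 373 * 0.958 = 357
Group 4: 765 * 0.923 = 706
Group 5: 1657 * 0.909 + 919 * 0.626 = 1506 + 575 = 2081
Net migration: Group 3 − 40 → 317; Group 4 + 97 → 803
→ [516, 1095, 317, 803, 2081]
[period 3]
Births: 1095 * 0.345 = 378 ; 317 * 0.506 = 160 ⇒ total 538
Group 2: 516 * 0.956 = 493
Group 3: 1095 * 0.958 = 1049
Group 4: 317 * 0.923 = 293
Group 5: 803 * 0.909 + 2081 * 0.626 = 730 + 1303 = 2033
Net migration: Group 3 − 40 → 1009; Group 4 + 97 → 390
→ [538, 493, 1009, 390, 2033]
[period 4]
Births: 493 * 0.345 = 170 ; 1009 * 0.506 = 511 ⇒ total 681
Group 2: 538 * 0.956 = 514
Group 3: 493 * 0.958 = 472
Group 4: 1009 * 0.923 = 931
Group 5: 390 * 0.909 + 2033 * 0.626 = 355 + 1273 = 1628
Net migration: Group 3 − 40 → 432; Group 4 + 97 → 1028
→ [681, 514, 432, 1028, 1628]

432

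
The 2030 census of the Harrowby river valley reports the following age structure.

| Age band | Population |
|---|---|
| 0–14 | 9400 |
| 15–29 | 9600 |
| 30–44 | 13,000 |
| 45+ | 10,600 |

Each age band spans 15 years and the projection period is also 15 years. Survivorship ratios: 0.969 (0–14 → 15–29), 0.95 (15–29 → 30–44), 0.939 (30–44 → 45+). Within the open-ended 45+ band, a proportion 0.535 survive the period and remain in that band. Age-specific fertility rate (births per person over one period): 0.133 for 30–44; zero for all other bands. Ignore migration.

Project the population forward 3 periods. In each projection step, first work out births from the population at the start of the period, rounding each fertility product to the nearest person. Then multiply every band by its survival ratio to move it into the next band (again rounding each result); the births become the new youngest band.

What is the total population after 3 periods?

Call the bands 1 to 4, youngest first.
After projecting period 1:
Births: 13000 * 0.133 = 1729
Band 2: 9400 * 0.969 = 9109
Band 3: 9600 * 0.95 = 9120
Band 4: 13000 * 0.939 + 10600 * 0.535 = 12207 + 5671 = 17878
Population now: 0–14=1729, 15–29=9109, 30–44=9120, 45+=17878
After projecting period 2:
Births: 9120 * 0.133 = 1213
Band 2: 1729 * 0.969 = 1675
Band 3: 9109 * 0.95 = 8654
Band 4: 9120 * 0.939 + 17878 * 0.535 = 8564 + 9565 = 18129
Population now: 0–14=1213, 15–29=1675, 30–44=8654, 45+=18129
After projecting period 3:
Births: 8654 * 0.133 = 1151
Band 2: 1213 * 0.969 = 1175
Band 3: 1675 * 0.95 = 1591
Band 4: 8654 * 0.939 + 18129 * 0.535 = 8126 + 9699 = 17825
Population now: 0–14=1151, 15–29=1175, 30–44=1591, 45+=17825
Total after period 3: 1151 + 1175 + 1591 + 17825 = 21742

21742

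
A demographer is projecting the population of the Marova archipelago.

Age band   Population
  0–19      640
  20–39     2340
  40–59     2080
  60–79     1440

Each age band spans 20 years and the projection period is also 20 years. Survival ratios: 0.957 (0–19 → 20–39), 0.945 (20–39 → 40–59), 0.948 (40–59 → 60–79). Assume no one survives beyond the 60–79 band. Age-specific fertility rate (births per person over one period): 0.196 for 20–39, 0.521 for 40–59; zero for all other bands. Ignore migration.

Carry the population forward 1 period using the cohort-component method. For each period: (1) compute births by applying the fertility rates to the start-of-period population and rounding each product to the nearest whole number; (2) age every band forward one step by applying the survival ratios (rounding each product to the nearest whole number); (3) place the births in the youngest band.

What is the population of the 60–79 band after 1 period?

1972

Let band 1 be 0–19 through band 4 = 60–79.
Period 1:
Births: 2340 × 0.196 = 459 ; 2080 × 0.521 = 1084 — total 1543
Band 2: 640 × 0.957 = 612
Band 3: 2340 × 0.945 = 2211
Band 4: 2080 × 0.948 = 1972
Giving 1543 / 612 / 2211 / 1972.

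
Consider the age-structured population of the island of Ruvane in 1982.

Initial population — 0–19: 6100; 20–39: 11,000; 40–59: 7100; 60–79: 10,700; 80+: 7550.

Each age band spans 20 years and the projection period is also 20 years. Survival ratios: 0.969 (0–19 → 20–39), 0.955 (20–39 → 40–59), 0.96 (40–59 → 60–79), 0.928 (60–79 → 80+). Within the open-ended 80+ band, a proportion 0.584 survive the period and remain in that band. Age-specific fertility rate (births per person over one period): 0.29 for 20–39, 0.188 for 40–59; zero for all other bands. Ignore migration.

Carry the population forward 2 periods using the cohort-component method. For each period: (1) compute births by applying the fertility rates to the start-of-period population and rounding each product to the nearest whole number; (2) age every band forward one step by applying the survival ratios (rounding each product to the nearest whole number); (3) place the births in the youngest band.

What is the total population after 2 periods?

Call the groups 1 to 5, youngest first.
— Period 1 —
Births: 11000 * 0.29 = 3190  |  7100 * 0.188 = 1335 ⇒ total 4525
Group 2: 6100 * 0.969 = 5911
Group 3: 11000 * 0.955 = 10505
Group 4: 7100 * 0.96 = 6816
Group 5: 10700 * 0.928 + 7550 * 0.584 = 9930 + 4409 = 14339
Giving 4525 / 5911 / 10505 / 6816 / 14339.
— Period 2 —
Births: 5911 * 0.29 = 1714  |  10505 * 0.188 = 1975 ⇒ total 3689
Group 2: 4525 * 0.969 = 4385
Group 3: 5911 * 0.955 = 5645
Group 4: 10505 * 0.96 = 10085
Group 5: 6816 * 0.928 + 14339 * 0.584 = 6325 + 8374 = 14699
Giving 3689 / 4385 / 5645 / 10085 / 14699.
Total after period 2: 3689 + 4385 + 5645 + 10085 + 14699 = 38503

38503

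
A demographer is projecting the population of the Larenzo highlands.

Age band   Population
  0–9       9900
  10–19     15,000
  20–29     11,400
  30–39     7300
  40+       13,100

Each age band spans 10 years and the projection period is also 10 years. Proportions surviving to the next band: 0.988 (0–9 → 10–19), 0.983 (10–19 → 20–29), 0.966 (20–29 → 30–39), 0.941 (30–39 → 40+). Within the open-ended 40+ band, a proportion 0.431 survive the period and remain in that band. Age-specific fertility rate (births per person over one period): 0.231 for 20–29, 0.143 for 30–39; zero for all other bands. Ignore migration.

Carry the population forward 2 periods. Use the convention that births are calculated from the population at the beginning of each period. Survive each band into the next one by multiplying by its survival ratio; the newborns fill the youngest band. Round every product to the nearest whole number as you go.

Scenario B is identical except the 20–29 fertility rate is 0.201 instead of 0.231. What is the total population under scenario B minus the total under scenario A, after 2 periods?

-780

After projecting period 1:
Births: 11400 × 0.231 = 2633, 7300 × 0.143 = 1044 — total 3677
10–19: 9900 × 0.988 = 9781
20–29: 15000 × 0.983 = 14745
30–39: 11400 × 0.966 = 11012
40+: 7300 × 0.941 + 13100 × 0.431 = 6869 + 5646 = 12515
→ [3677, 9781, 14745, 11012, 12515]
After projecting period 2:
Births: 14745 × 0.231 = 3406, 11012 × 0.143 = 1575 — total 4981
10–19: 3677 × 0.988 = 3633
20–29: 9781 × 0.983 = 9615
30–39: 14745 × 0.966 = 14244
40+: 11012 × 0.941 + 12515 × 0.431 = 10362 + 5394 = 15756
→ [4981, 3633, 9615, 14244, 15756]
Scenario A total after 2 periods: 48229
Scenario B projection —
After projecting period 1:
Births: 11400 × 0.201 = 2291, 7300 × 0.143 = 1044 — total 3335
10–19: 9900 × 0.988 = 9781
20–29: 15000 × 0.983 = 14745
30–39: 11400 × 0.966 = 11012
40+: 7300 × 0.941 + 13100 × 0.431 = 6869 + 5646 = 12515
→ [3335, 9781, 14745, 11012, 12515]
After projecting period 2:
Births: 14745 × 0.201 = 2964, 11012 × 0.143 = 1575 — total 4539
10–19: 3335 × 0.988 = 3295
20–29: 9781 × 0.983 = 9615
30–39: 14745 × 0.966 = 14244
40+: 11012 × 0.941 + 12515 × 0.431 = 10362 + 5394 = 15756
→ [4539, 3295, 9615, 14244, 15756]
Scenario B total after 2 periods: 47449
Difference B − A = 47449 − 48229 = -780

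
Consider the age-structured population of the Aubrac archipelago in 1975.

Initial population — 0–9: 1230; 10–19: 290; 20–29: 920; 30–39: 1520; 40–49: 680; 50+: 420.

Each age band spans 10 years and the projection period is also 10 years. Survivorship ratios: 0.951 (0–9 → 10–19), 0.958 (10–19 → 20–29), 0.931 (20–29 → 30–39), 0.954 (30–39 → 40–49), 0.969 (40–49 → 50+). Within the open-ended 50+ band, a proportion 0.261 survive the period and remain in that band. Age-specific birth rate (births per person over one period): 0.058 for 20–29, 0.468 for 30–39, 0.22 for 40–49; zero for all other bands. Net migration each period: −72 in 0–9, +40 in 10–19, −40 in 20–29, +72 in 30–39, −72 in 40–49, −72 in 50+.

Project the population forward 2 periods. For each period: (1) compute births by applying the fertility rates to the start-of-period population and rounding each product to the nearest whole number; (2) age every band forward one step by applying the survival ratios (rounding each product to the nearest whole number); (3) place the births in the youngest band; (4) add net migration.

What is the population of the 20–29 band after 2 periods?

Period 1:
Births: 920 * 0.058 = 53, 1520 * 0.468 = 711, 680 * 0.22 = 150 ⇒ total 914
10–19: 1230 * 0.951 = 1170
20–29: 290 * 0.958 = 278
30–39: 920 * 0.931 = 857
40–49: 1520 * 0.954 = 1450
50+: 680 * 0.969 + 420 * 0.261 = 659 + 110 = 769
Net migration: 0–9 − 72 → 842; 10–19 + 40 → 1210; 20–29 − 40 → 238; 30–39 + 72 → 929; 40–49 − 72 → 1378; 50+ − 72 → 697
→ [842, 1210, 238, 929, 1378, 697]
Period 2:
Births: 238 * 0.058 = 14, 929 * 0.468 = 435, 1378 * 0.22 = 303 ⇒ total 752
10–19: 842 * 0.951 = 801
20–29: 1210 * 0.958 = 1159
30–39: 238 * 0.931 = 222
40–49: 929 * 0.954 = 886
50+: 1378 * 0.969 + 697 * 0.261 = 1335 + 182 = 1517
Net migration: 0–9 − 72 → 680; 10–19 + 40 → 841; 20–29 − 40 → 1119; 30–39 + 72 → 294; 40–49 − 72 → 814; 50+ − 72 → 1445
→ [680, 841, 1119, 294, 814, 1445]

1119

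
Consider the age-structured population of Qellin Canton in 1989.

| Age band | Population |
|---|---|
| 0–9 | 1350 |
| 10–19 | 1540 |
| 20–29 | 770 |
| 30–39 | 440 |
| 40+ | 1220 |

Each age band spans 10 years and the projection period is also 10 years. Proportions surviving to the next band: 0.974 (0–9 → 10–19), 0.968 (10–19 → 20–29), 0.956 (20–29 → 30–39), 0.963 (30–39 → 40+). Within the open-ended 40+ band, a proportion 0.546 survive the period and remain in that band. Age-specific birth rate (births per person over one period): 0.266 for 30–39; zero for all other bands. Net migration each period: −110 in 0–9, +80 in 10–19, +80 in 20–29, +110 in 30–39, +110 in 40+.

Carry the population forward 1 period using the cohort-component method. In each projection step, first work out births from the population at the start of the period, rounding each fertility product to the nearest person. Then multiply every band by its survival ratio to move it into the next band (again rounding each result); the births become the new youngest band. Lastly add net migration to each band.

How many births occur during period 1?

117

Period 1.
Births: 440 * 0.266 = 117
10–19: 1350 * 0.974 = 1315
20–29: 1540 * 0.968 = 1491
30–39: 770 * 0.956 = 736
40+: 440 * 0.963 + 1220 * 0.546 = 424 + 666 = 1090
Net migration: 0–9 − 110 → 7; 10–19 + 80 → 1395; 20–29 + 80 → 1571; 30–39 + 110 → 846; 40+ + 110 → 1200
Population now: 0–9=7, 10–19=1395, 20–29=1571, 30–39=846, 40+=1200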